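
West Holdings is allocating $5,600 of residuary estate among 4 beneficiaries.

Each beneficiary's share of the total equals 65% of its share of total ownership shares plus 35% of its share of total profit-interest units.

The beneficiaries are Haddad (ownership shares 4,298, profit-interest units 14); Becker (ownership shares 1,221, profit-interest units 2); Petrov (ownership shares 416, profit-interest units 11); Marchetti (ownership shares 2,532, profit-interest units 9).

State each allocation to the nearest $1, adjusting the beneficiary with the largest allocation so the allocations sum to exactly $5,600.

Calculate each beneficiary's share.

Haddad: $2,609 · Becker: $634 · Petrov: $778 · Marchetti: $1,579

Totals — ownership shares 8,467, profit-interest units 36.
Blended shares (65% ownership shares + 35% profit-interest units): Haddad 0.4661; Becker 0.1132; Petrov 0.1389; Marchetti 0.2819.
Raw shares: Haddad 2,609.95; Becker 633.80; Petrov 777.73; Marchetti 1,578.52.
Rounded to nearest $1: Haddad $2,610; Becker $634; Petrov $778; Marchetti $1,579. Sum = $5,601.
Difference $5,600 − $5,601 = −$1 applied to largest allocation (Haddad): Haddad becomes $2,609.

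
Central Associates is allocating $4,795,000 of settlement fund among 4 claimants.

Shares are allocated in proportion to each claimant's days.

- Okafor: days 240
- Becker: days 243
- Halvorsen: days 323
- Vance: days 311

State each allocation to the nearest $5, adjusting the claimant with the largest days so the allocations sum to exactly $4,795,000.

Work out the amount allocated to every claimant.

Okafor: $1,030,260 · Becker: $1,043,140 · Halvorsen: $1,386,555 · Vance: $1,335,045

Combined days = 1,117.
Unrounded shares: Okafor 240/1,117 × $4,795,000 = 1,030,259.62; Becker 243/1,117 × $4,795,000 = 1,043,137.87; Halvorsen 323/1,117 × $4,795,000 = 1,386,557.74; Vance 311/1,117 × $4,795,000 = 1,335,044.76.
At nearest $5: Okafor $1,030,260; Becker $1,043,140; Halvorsen $1,386,560; Vance $1,335,045. Sum = $4,795,005.
Difference $4,795,000 − $4,795,005 = −$5 applied to largest days (Halvorsen): Halvorsen becomes $1,386,555.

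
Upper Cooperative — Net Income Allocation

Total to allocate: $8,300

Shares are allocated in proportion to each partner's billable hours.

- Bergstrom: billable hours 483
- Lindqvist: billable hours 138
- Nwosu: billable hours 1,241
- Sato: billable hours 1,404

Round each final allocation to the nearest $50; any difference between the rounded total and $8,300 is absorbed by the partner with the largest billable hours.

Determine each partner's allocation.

Bergstrom: $1,250 · Lindqvist: $350 · Nwosu: $3,150 · Sato: $3,550

Combined billable hours = 483 + 138 + 1,241 + 1,404 = 3,266.
Proportional shares: Bergstrom 1,227.46; Lindqvist 350.70; Nwosu 3,153.80; Sato 3,568.03.
At nearest $50: Bergstrom $1,250; Lindqvist $350; Nwosu $3,150; Sato $3,550. Sum = $8,300.
No rounding difference to absorb.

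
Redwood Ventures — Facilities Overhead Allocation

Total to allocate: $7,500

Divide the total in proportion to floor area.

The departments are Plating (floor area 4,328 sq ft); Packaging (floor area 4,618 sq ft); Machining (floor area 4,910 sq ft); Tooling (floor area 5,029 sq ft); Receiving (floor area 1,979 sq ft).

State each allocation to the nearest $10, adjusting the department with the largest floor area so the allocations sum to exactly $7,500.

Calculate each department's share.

Total floor area = 20,864.
Unrounded shares: Plating 4,328/20,864 × $7,500 = 1,555.79; Packaging 4,618/20,864 × $7,500 = 1,660.04; Machining 4,910/20,864 × $7,500 = 1,765.002; Tooling 5,029/20,864 × $7,500 = 1,807.78; Receiving 1,979/20,864 × $7,500 = 711.39.
After rounding ($10): Plating $1,560; Packaging $1,660; Machining $1,770; Tooling $1,810; Receiving $710. Sum = $7,510.
Difference $7,500 − $7,510 = −$10 applied to largest floor area (Tooling): Tooling becomes $1,800.

Plating: $1,560 · Packaging: $1,660 · Machining: $1,770 · Tooling: $1,800 · Receiving: $710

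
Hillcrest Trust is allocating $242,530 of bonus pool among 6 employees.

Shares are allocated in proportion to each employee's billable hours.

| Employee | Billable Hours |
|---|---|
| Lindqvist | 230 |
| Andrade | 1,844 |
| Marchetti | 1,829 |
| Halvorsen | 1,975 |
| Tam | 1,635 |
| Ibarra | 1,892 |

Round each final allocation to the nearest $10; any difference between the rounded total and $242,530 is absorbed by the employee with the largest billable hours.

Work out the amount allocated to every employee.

Combined billable hours = 230 + 1,844 + 1,829 + 1,975 + 1,635 + 1,892 = 9,405.
Proportional shares: Lindqvist 5,931.09; Andrade 47,551.87; Marchetti 47,165.06; Halvorsen 50,930.01; Tam 42,162.31; Ibarra 48,789.66.
Rounded to nearest $10: Lindqvist $5,930; Andrade $47,550; Marchetti $47,170; Halvorsen $50,930; Tam $42,160; Ibarra $48,790. Sum = $242,530.
No rounding difference to absorb.

Lindqvist: $5,930 | Andrade: $47,550 | Marchetti: $47,170 | Halvorsen: $50,930 | Tam: $42,160 | Ibarra: $48,790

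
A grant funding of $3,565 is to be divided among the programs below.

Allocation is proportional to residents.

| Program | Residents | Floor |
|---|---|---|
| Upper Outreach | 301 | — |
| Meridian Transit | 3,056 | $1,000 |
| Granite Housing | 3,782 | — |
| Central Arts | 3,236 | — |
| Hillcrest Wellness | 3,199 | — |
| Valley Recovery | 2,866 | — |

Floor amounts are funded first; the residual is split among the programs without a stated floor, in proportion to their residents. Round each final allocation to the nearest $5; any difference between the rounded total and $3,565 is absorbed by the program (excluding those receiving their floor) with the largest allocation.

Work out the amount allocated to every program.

Minimums first: Meridian Transit $1,000. Remaining pool $2,565.
Remaining pool split over remaining residents 13,384: Upper Outreach 57.69 → $60; Granite Housing 724.81 → $725; Central Arts 620.17 → $620; Hillcrest Wellness 613.08 → $615; Valley Recovery 549.26 → $550.
Rounding difference −$5 applied to Granite Housing → $720.

Upper Outreach: $60 | Meridian Transit: $1,000 | Granite Housing: $720 | Central Arts: $620 | Hillcrest Wellness: $615 | Valley Recovery: $550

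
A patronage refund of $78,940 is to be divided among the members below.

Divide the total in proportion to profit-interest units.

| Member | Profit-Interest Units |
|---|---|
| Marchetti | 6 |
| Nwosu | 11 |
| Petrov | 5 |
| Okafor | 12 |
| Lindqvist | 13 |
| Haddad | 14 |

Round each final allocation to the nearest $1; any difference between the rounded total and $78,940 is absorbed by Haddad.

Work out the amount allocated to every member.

Marchetti: $7,765 | Nwosu: $14,235 | Petrov: $6,470 | Okafor: $15,529 | Lindqvist: $16,823 | Haddad: $18,118

Profit-interest units total: 61.
Unrounded shares: Marchetti 6/61 × $78,940 = 7,764.59; Nwosu 11/61 × $78,940 = 14,235.08; Petrov 5/61 × $78,940 = 6,470.49; Okafor 12/61 × $78,940 = 15,529.18; Lindqvist 13/61 × $78,940 = 16,823.28; Haddad 14/61 × $78,940 = 18,117.38.
At nearest $1: Marchetti $7,765; Nwosu $14,235; Petrov $6,470; Okafor $15,529; Lindqvist $16,823; Haddad $18,117. Sum = $78,939.
Difference $78,940 − $78,939 = +$1 applied to Haddad: Haddad becomes $18,118.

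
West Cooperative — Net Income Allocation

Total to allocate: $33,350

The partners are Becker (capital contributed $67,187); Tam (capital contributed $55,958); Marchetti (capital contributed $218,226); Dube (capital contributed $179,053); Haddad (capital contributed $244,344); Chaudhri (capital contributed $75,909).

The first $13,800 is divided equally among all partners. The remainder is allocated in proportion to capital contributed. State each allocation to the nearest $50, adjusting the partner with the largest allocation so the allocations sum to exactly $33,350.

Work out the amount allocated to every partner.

First tranche $13,800 split equally: $2,300 each.
Remainder $19,550 by capital contributed (total 840,677): Becker 1,562.44 → $1,550; Tam 1,301.31 → $1,300; Marchetti 5,074.86 → $5,050; Dube 4,163.89 → $4,150; Haddad 5,682.24 → $5,700; Chaudhri 1,765.27 → $1,750.
Rounding difference +$50 on remainder applied to Haddad.
Totals: Becker $2,300 + $1,550 = $3,850; Tam $2,300 + $1,300 = $3,600; Marchetti $2,300 + $5,050 = $7,350; Dube $2,300 + $4,150 = $6,450; Haddad $2,300 + $5,750 = $8,050; Chaudhri $2,300 + $1,750 = $4,050.

Becker: $3,850; Tam: $3,600; Marchetti: $7,350; Dube: $6,450; Haddad: $8,050; Chaudhri: $4,050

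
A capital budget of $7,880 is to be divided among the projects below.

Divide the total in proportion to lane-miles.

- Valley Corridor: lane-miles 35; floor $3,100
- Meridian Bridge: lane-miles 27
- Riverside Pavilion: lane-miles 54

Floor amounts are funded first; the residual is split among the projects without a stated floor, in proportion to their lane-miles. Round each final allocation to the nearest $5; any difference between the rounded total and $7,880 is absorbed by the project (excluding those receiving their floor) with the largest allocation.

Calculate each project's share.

Guaranteed amounts: Valley Corridor $3,100. Remaining pool $4,780.
Remaining pool split over remaining lane-miles 81: Meridian Bridge 1,593.33 → $1,595; Riverside Pavilion 3,186.67 → $3,185.

Valley Corridor: $3,100; Meridian Bridge: $1,595; Riverside Pavilion: $3,185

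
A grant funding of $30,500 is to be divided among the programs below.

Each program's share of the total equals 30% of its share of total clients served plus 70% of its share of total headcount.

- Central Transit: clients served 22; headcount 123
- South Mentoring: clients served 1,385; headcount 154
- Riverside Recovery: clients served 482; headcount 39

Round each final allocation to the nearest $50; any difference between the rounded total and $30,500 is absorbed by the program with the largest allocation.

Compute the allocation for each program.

Central Transit: $8,400; South Mentoring: $17,150; Riverside Recovery: $4,950

Clients served total 1,889; headcount total 316.
Composite weights (30% clients served + 70% headcount): Central Transit 0.2760; South Mentoring 0.5611; Riverside Recovery 0.1629.
Unrounded shares: Central Transit 8,416.85; South Mentoring 17,113.46; Riverside Recovery 4,969.70.
After rounding ($50): Central Transit $8,400; South Mentoring $17,100; Riverside Recovery $4,950. Sum = $30,450.
Difference $30,500 − $30,450 = +$50 applied to largest allocation (South Mentoring): South Mentoring becomes $17,150.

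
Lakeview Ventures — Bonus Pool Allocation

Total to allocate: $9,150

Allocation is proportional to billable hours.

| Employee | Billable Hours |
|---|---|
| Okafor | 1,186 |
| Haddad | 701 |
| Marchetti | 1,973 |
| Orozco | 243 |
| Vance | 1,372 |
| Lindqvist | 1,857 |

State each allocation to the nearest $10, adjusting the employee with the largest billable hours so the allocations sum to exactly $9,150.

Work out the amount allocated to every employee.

Combined billable hours = 1,186 + 701 + 1,973 + 243 + 1,372 + 1,857 = 7,332.
Pro-rata amounts: Okafor 1,480.07; Haddad 874.82; Marchetti 2,462.21; Orozco 303.25; Vance 1,712.19; Lindqvist 2,317.45.
After rounding ($10): Okafor $1,480; Haddad $870; Marchetti $2,460; Orozco $300; Vance $1,710; Lindqvist $2,320. Sum = $9,140.
Difference $9,150 − $9,140 = +$10 applied to largest billable hours (Marchetti): Marchetti becomes $2,470.

Okafor: $1,480 | Haddad: $870 | Marchetti: $2,470 | Orozco: $300 | Vance: $1,710 | Lindqvist: $2,320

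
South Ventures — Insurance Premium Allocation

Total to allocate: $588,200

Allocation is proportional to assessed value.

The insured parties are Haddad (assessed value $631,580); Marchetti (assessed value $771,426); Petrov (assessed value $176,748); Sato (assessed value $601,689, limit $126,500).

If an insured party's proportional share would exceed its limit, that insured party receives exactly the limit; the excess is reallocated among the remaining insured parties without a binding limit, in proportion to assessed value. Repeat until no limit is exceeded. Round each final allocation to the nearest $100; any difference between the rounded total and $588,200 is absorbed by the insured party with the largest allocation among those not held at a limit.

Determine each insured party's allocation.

Haddad: $184,600 · Marchetti: $225,400 · Petrov: $51,700 · Sato: $126,500

Sum of assessed value: 2,181,443.
Pro-rata shares before constraints: Haddad 170,297.99; Marchetti 208,005.79; Petrov 47,657.98; Sato 162,238.24.
Capped: Sato ($126,500); remaining pool $461,700 reallocated over remaining assessed value 1,579,754.
Redistributed shares: Haddad 184,586.01 → $184,600; Marchetti 225,457.50 → $225,500; Petrov 51,656.49 → $51,700.
Rounding difference −$100 applied to Marchetti → $225,400.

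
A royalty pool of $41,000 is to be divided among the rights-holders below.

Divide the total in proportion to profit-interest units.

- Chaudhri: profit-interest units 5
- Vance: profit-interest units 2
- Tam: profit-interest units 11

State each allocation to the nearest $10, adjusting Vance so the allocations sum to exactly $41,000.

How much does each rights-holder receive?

Chaudhri: $11,390 · Vance: $4,550 · Tam: $25,060

Sum of profit-interest units: 18.
Unrounded shares: Chaudhri 5/18 × $41,000 = 11,388.89; Vance 2/18 × $41,000 = 4,555.56; Tam 11/18 × $41,000 = 25,055.56.
At nearest $10: Chaudhri $11,390; Vance $4,560; Tam $25,060. Sum = $41,010.
Difference $41,000 − $41,010 = −$10 applied to Vance: Vance becomes $4,550.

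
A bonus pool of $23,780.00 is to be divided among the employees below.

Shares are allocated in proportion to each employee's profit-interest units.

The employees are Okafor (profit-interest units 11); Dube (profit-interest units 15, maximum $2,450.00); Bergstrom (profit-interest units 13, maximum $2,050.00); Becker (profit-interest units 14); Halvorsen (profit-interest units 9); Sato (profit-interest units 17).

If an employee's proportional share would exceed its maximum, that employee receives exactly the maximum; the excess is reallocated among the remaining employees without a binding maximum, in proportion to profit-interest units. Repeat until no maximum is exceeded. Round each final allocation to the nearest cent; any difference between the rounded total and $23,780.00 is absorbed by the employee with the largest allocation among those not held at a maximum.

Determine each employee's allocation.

Okafor: $4,158.43 · Dube: $2,450.00 · Bergstrom: $2,050.00 · Becker: $5,292.55 · Halvorsen: $3,402.35 · Sato: $6,426.67

Sum of profit-interest units: 79.
Pro-rata shares before constraints: Okafor 3,311.1392; Dube 4,515.1899; Bergstrom 3,913.1646; Becker 4,214.1772; Halvorsen 2,709.1139; Sato 5,117.2152.
Held at cap: Dube ($2,450.00), Bergstrom ($2,050.00); residual $19,280.00 reallocated over remaining profit-interest units 51.
Redistributed shares: Okafor 4,158.4314 → $4,158.43; Becker 5,292.5490 → $5,292.55; Halvorsen 3,402.3529 → $3,402.35; Sato 6,426.6667 → $6,426.67.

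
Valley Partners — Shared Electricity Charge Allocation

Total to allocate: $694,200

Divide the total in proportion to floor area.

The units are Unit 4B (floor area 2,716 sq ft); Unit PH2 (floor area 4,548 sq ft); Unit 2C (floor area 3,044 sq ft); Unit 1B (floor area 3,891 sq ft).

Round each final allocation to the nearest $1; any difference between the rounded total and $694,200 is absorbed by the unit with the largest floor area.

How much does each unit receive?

Unit 4B: $132,787 | Unit PH2: $222,356 | Unit 2C: $148,823 | Unit 1B: $190,234

Total floor area = 14,199.
Proportional shares: Unit 4B 2,716/14,199 × $694,200 = 132,787.32; Unit PH2 4,548/14,199 × $694,200 = 222,355.21; Unit 2C 3,044/14,199 × $694,200 = 148,823.49; Unit 1B 3,891/14,199 × $694,200 = 190,233.97.
Rounded to nearest $1: Unit 4B $132,787; Unit PH2 $222,355; Unit 2C $148,823; Unit 1B $190,234. Sum = $694,199.
Difference $694,200 − $694,199 = +$1 applied to largest floor area (Unit PH2): Unit PH2 becomes $222,356.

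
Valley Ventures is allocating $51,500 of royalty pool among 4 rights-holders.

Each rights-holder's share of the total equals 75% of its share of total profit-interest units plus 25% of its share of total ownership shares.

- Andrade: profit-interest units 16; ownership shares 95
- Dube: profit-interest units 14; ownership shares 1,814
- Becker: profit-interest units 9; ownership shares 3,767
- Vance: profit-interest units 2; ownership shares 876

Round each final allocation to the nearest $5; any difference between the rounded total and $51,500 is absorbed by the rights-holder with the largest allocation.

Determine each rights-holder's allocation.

Andrade: $15,260 · Dube: $16,755 · Becker: $15,880 · Vance: $3,605

Totals — profit-interest units 41, ownership shares 6,552.
Composite weights (75% profit-interest units + 25% ownership shares): Andrade 0.2963; Dube 0.3253; Becker 0.3084; Vance 0.0700.
Proportional shares: Andrade 15,259.85; Dube 16,753.62; Becker 15,881.00; Vance 3,605.53.
After rounding ($5): Andrade $15,260; Dube $16,755; Becker $15,880; Vance $3,605. Sum = $51,500.
No rounding difference to absorb.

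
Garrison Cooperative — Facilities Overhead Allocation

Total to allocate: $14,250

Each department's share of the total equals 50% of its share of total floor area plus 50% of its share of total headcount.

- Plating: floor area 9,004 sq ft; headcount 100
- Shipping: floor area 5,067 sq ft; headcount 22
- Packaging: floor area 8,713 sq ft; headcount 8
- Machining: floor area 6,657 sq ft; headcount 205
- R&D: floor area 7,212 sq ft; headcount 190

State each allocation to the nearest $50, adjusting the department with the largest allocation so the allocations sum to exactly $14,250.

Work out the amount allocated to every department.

Totals — floor area 36,653, headcount 525.
Composite weights (50% floor area + 50% headcount): Plating 0.2181; Shipping 0.0901; Packaging 0.1265; Machining 0.2860; R&D 0.2793.
Pro-rata amounts: Plating 3,107.44; Shipping 1,283.55; Packaging 1,802.30; Machining 4,076.20; R&D 3,980.52.
Rounded to nearest $50: Plating $3,100; Shipping $1,300; Packaging $1,800; Machining $4,100; R&D $4,000. Sum = $14,300.
Difference $14,250 − $14,300 = −$50 applied to largest allocation (Machining): Machining becomes $4,050.

Plating: $3,100 · Shipping: $1,300 · Packaging: $1,800 · Machining: $4,050 · R&D: $4,000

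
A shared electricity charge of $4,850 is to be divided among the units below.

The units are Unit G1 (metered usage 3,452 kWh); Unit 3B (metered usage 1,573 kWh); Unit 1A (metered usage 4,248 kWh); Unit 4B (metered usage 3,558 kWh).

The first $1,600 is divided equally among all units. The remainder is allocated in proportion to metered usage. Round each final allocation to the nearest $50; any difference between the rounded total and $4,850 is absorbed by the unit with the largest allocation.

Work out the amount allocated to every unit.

$1,600 shared equally gives $400 per unit.
Remainder $3,250 by metered usage (total 12,831): Unit G1 874.37 → $850; Unit 3B 398.43 → $400; Unit 1A 1,075.99 → $1,100; Unit 4B 901.22 → $900.
Totals: Unit G1 $400 + $850 = $1,250; Unit 3B $400 + $400 = $800; Unit 1A $400 + $1,100 = $1,500; Unit 4B $400 + $900 = $1,300.

Unit G1: $1,250 · Unit 3B: $800 · Unit 1A: $1,500 · Unit 4B: $1,300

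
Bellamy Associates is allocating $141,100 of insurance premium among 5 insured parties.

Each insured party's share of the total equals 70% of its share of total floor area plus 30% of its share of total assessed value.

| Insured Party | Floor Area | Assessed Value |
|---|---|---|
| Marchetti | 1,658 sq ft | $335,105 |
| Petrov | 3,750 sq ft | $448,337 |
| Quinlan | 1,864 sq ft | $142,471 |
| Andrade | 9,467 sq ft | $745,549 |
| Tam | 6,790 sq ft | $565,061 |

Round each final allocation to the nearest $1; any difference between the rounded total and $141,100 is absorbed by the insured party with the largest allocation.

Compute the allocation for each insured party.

Floor area total 23,529; assessed value total 2,236,523.
Combined weights (70% floor area + 30% assessed value): Marchetti 0.0943; Petrov 0.1717; Quinlan 0.0746; Andrade 0.3817; Tam 0.2778.
Proportional shares: Marchetti 13,302.38; Petrov 24,227.28; Quinlan 10,521.20; Andrade 53,851.34; Tam 39,197.79.
Rounded to nearest $1: Marchetti $13,302; Petrov $24,227; Quinlan $10,521; Andrade $53,851; Tam $39,198. Sum = $141,099.
Difference $141,100 − $141,099 = +$1 applied to largest allocation (Andrade): Andrade becomes $53,852.

Marchetti: $13,302; Petrov: $24,227; Quinlan: $10,521; Andrade: $53,852; Tam: $39,198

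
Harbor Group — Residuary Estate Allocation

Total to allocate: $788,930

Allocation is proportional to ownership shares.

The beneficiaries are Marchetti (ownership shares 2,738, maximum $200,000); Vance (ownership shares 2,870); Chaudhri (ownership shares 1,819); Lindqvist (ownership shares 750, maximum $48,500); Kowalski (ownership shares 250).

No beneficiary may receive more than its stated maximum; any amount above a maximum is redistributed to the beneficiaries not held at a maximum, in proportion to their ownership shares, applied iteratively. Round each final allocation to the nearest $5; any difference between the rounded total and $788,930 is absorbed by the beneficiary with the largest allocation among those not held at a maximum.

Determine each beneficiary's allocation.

Marchetti: $200,000 · Vance: $314,040 · Chaudhri: $199,035 · Lindqvist: $48,500 · Kowalski: $27,355

Total ownership shares = 8,427.
Pro-rata shares before constraints: Marchetti 256,329.70; Vance 268,687.45; Chaudhri 170,293.54; Lindqvist 70,214.49; Kowalski 23,404.83.
Capped: Marchetti ($200,000), Lindqvist ($48,500); remaining pool $540,430 reallocated over remaining ownership shares 4,939.
Shares after redistribution: Vance 314,038.08 → $314,040; Chaudhri 199,036.68 → $199,035; Kowalski 27,355.23 → $27,355.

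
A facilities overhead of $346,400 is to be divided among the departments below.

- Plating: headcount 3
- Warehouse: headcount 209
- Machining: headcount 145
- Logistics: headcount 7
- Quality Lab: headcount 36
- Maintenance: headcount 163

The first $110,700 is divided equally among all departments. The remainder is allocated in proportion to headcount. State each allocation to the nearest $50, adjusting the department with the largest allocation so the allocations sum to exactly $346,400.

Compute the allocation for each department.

Equal tier: $110,700 ÷ 6 = $18,450 apiece.
Remainder $235,700 by headcount (total 563): Plating 1,255.95 → $1,250; Warehouse 87,497.87 → $87,500; Machining 60,704.26 → $60,700; Logistics 2,930.55 → $2,950; Quality Lab 15,071.40 → $15,050; Maintenance 68,239.96 → $68,250.
Totals: Plating $18,450 + $1,250 = $19,700; Warehouse $18,450 + $87,500 = $105,950; Machining $18,450 + $60,700 = $79,150; Logistics $18,450 + $2,950 = $21,400; Quality Lab $18,450 + $15,050 = $33,500; Maintenance $18,450 + $68,250 = $86,700.

Plating: $19,700 · Warehouse: $105,950 · Machining: $79,150 · Logistics: $21,400 · Quality Lab: $33,500 · Maintenance: $86,700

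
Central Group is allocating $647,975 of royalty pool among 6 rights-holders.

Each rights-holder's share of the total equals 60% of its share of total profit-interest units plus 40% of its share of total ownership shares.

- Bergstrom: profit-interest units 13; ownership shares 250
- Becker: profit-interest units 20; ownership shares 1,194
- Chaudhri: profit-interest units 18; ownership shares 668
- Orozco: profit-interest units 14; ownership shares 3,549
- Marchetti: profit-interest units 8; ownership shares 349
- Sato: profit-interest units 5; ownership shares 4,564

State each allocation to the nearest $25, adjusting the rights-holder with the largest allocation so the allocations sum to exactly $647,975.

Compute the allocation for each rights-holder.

Totals — profit-interest units 78, ownership shares 10,574.
Blended shares (60% profit-interest units + 40% ownership shares): Bergstrom 0.1095; Becker 0.1990; Chaudhri 0.1637; Orozco 0.2419; Marchetti 0.0747; Sato 0.2111.
Unrounded shares: Bergstrom 70,925.50; Becker 128,955.80; Chaudhri 106,093.64; Orozco 156,775.05; Marchetti 48,430.08; Sato 136,794.93.
After rounding ($25): Bergstrom $70,925; Becker $128,950; Chaudhri $106,100; Orozco $156,775; Marchetti $48,425; Sato $136,800. Sum = $647,975.
No rounding difference to absorb.

Bergstrom: $70,925 | Becker: $128,950 | Chaudhri: $106,100 | Orozco: $156,775 | Marchetti: $48,425 | Sato: $136,800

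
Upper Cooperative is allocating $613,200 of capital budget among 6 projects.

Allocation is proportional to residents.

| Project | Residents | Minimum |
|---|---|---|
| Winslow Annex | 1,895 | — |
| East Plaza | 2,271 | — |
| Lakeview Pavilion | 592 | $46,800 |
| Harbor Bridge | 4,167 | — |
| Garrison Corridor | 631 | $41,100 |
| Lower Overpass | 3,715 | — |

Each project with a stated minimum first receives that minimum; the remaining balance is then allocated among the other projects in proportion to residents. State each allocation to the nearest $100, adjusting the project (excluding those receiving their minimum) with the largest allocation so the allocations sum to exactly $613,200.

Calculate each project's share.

Fund the minimums — Lakeview Pavilion $46,800; Garrison Corridor $41,100. Residual $525,300.
Residual split over remaining residents 12,048: Winslow Annex 82,623.13 → $82,600; East Plaza 99,016.96 → $99,000; Harbor Bridge 181,683.69 → $181,700; Lower Overpass 161,976.22 → $162,000.

Winslow Annex: $82,600 · East Plaza: $99,000 · Lakeview Pavilion: $46,800 · Harbor Bridge: $181,700 · Garrison Corridor: $41,100 · Lower Overpass: $162,000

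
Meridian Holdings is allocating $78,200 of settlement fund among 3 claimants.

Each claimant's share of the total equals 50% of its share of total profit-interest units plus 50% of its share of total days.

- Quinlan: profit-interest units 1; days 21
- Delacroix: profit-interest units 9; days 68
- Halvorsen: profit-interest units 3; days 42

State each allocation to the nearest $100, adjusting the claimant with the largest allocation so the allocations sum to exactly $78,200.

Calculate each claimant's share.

Quinlan: $9,300; Delacroix: $47,300; Halvorsen: $21,600

Totals — profit-interest units 13, days 131.
Combined weights (50% profit-interest units + 50% days): Quinlan 0.1186; Delacroix 0.6057; Halvorsen 0.2757.
Proportional shares: Quinlan 9,275.63; Delacroix 47,365.41; Halvorsen 21,558.95.
Rounded to nearest $100: Quinlan $9,300; Delacroix $47,400; Halvorsen $21,600. Sum = $78,300.
Difference $78,200 − $78,300 = −$100 applied to largest allocation (Delacroix): Delacroix becomes $47,300.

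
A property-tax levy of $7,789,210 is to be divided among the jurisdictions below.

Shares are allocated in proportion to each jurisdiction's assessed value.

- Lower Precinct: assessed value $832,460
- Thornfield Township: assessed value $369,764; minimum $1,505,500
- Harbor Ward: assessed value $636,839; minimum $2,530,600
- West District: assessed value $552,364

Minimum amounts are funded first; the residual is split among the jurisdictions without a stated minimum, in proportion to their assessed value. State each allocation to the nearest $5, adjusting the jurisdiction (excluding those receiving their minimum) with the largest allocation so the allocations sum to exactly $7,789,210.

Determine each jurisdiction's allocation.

Fund the minimums — Thornfield Township $1,505,500; Harbor Ward $2,530,600. Balance $3,753,110.
Balance split over remaining assessed value 1,384,824: Lower Precinct 2,256,109.04 → $2,256,110; West District 1,497,000.96 → $1,497,000.

Lower Precinct: $2,256,110 | Thornfield Township: $1,505,500 | Harbor Ward: $2,530,600 | West District: $1,497,000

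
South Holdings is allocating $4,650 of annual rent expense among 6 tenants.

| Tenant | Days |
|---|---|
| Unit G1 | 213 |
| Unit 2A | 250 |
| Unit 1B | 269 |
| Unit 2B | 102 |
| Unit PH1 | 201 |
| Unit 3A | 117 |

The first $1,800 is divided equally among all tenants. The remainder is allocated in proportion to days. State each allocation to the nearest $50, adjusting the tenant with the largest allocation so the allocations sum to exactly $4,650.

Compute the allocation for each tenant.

Unit G1: $850; Unit 2A: $900; Unit 1B: $950; Unit 2B: $550; Unit PH1: $800; Unit 3A: $600

$1,800 shared equally gives $300 per tenant.
Remainder $2,850 by days (total 1,152): Unit G1 526.95 → $550; Unit 2A 618.49 → $600; Unit 1B 665.49 → $650; Unit 2B 252.34 → $250; Unit PH1 497.27 → $500; Unit 3A 289.45 → $300.
Totals: Unit G1 $300 + $550 = $850; Unit 2A $300 + $600 = $900; Unit 1B $300 + $650 = $950; Unit 2B $300 + $250 = $550; Unit PH1 $300 + $500 = $800; Unit 3A $300 + $300 = $600.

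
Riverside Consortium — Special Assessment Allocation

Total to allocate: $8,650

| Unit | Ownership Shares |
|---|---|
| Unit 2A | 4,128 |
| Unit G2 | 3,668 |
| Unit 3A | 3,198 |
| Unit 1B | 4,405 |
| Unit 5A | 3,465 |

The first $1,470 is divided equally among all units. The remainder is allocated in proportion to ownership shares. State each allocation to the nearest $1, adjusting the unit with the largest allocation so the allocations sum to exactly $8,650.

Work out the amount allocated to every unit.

$1,470 shared equally gives $294 per unit.
Remainder $7,180 by ownership shares (total 18,864): Unit 2A 1,571.20 → $1,571; Unit G2 1,396.11 → $1,396; Unit 3A 1,217.22 → $1,217; Unit 1B 1,676.63 → $1,677; Unit 5A 1,318.85 → $1,319.
Totals: Unit 2A $294 + $1,571 = $1,865; Unit G2 $294 + $1,396 = $1,690; Unit 3A $294 + $1,217 = $1,511; Unit 1B $294 + $1,677 = $1,971; Unit 5A $294 + $1,319 = $1,613.

Unit 2A: $1,865 · Unit G2: $1,690 · Unit 3A: $1,511 · Unit 1B: $1,971 · Unit 5A: $1,613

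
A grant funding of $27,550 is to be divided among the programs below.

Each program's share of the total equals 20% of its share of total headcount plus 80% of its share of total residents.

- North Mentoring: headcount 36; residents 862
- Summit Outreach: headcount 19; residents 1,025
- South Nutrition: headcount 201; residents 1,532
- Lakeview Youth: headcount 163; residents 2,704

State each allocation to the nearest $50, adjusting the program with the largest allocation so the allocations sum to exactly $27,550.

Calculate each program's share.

Totals — headcount 419, residents 6,123.
Blended shares (20% headcount + 80% residents): North Mentoring 0.1298; Summit Outreach 0.1430; South Nutrition 0.2961; Lakeview Youth 0.4311.
Proportional shares: North Mentoring 3,576.22; Summit Outreach 3,939.39; South Nutrition 8,157.72; Lakeview Youth 11,876.67.
Rounded to nearest $50: North Mentoring $3,600; Summit Outreach $3,950; South Nutrition $8,150; Lakeview Youth $11,900. Sum = $27,600.
Difference $27,550 − $27,600 = −$50 applied to largest allocation (Lakeview Youth): Lakeview Youth becomes $11,850.

North Mentoring: $3,600 | Summit Outreach: $3,950 | South Nutrition: $8,150 | Lakeview Youth: $11,850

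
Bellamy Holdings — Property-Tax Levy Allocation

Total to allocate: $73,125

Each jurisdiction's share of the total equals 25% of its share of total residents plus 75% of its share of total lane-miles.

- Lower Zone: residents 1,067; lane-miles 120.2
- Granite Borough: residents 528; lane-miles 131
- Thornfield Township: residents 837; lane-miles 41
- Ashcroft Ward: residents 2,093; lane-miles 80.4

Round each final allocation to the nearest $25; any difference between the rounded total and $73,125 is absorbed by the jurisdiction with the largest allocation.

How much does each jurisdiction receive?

Residents total 4,525; lane-miles total 372.6.
Blended shares (25% residents + 75% lane-miles): Lower Zone 0.3009; Granite Borough 0.2929; Thornfield Township 0.1288; Ashcroft Ward 0.2775.
Proportional shares: Lower Zone 22,003.22; Granite Borough 21,415.30; Thornfield Township 9,416.40; Ashcroft Ward 20,290.07.
Rounded to nearest $25: Lower Zone $22,000; Granite Borough $21,425; Thornfield Township $9,425; Ashcroft Ward $20,300. Sum = $73,150.
Difference $73,125 − $73,150 = −$25 applied to largest allocation (Lower Zone): Lower Zone becomes $21,975.

Lower Zone: $21,975 | Granite Borough: $21,425 | Thornfield Township: $9,425 | Ashcroft Ward: $20,300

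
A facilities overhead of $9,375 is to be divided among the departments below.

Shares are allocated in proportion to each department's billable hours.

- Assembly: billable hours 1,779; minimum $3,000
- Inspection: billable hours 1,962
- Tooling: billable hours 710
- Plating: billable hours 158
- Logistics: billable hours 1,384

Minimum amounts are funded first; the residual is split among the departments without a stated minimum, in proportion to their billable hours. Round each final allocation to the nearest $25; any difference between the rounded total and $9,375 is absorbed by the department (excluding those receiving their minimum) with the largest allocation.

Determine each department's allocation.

Fund the minimums — Assembly $3,000. Remaining pool $6,375.
Remaining pool split over remaining billable hours 4,214: Inspection 2,968.14 → $2,975; Tooling 1,074.10 → $1,075; Plating 239.02 → $250; Logistics 2,093.74 → $2,100.
Rounding difference −$25 applied to Inspection → $2,950.

Assembly: $3,000; Inspection: $2,950; Tooling: $1,075; Plating: $250; Logistics: $2,100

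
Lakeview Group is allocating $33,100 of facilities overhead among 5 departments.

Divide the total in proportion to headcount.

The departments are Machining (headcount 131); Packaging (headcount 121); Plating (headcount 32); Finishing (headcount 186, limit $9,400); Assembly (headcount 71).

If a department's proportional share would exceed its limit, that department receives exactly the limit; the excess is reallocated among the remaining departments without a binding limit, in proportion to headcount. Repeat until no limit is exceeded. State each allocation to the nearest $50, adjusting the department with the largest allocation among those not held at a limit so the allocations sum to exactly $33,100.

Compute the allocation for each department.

Machining: $8,700; Packaging: $8,100; Plating: $2,150; Finishing: $9,400; Assembly: $4,750

Headcount total: 541.
Pro-rata shares before constraints: Machining 8,014.97; Packaging 7,403.14; Plating 1,957.86; Finishing 11,380.04; Assembly 4,343.99.
Cap binds for Finishing ($9,400); residual $23,700 reallocated over remaining headcount 355.
Shares after redistribution: Machining 8,745.63 → $8,750; Packaging 8,078.03 → $8,100; Plating 2,136.34 → $2,150; Assembly 4,740.00 → $4,750.
Rounding difference −$50 applied to Machining → $8,700.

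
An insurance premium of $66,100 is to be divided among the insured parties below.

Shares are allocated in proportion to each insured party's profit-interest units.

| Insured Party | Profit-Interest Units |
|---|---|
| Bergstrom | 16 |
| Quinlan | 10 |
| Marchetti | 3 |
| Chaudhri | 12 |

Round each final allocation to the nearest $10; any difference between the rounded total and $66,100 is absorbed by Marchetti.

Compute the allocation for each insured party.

Combined profit-interest units = 41.
Unrounded shares: Bergstrom 16/41 × $66,100 = 25,795.12; Quinlan 10/41 × $66,100 = 16,121.95; Marchetti 3/41 × $66,100 = 4,836.59; Chaudhri 12/41 × $66,100 = 19,346.34.
After rounding ($10): Bergstrom $25,800; Quinlan $16,120; Marchetti $4,840; Chaudhri $19,350. Sum = $66,110.
Difference $66,100 − $66,110 = −$10 applied to Marchetti: Marchetti becomes $4,830.

Bergstrom: $25,800; Quinlan: $16,120; Marchetti: $4,830; Chaudhri: $19,350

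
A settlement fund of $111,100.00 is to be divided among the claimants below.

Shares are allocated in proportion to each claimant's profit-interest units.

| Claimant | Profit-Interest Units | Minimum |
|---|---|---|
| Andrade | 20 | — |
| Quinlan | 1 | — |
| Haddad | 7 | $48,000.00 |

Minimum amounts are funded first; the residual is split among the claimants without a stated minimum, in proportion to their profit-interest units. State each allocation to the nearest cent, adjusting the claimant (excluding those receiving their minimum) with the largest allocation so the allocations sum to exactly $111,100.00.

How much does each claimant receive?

Andrade: $60,095.24 · Quinlan: $3,004.76 · Haddad: $48,000.00

Minimums first: Haddad $48,000.00. Remaining pool $63,100.00.
Remaining pool split over remaining profit-interest units 21: Andrade 60,095.2381 → $60,095.24; Quinlan 3,004.7619 → $3,004.76.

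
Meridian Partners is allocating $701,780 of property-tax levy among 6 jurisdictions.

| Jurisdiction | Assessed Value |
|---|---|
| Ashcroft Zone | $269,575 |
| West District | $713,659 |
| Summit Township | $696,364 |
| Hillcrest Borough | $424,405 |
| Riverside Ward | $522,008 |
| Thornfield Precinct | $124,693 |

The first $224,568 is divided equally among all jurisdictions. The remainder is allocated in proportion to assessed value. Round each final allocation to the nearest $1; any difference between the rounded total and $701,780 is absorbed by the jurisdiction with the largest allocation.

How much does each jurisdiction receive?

Ashcroft Zone: $84,196 | West District: $161,238 | Summit Township: $158,238 | Hillcrest Borough: $111,057 | Riverside Ward: $127,990 | Thornfield Precinct: $59,061

Equal tier: $224,568 ÷ 6 = $37,428 apiece.
Remainder $477,212 by assessed value (total 2,750,704): Ashcroft Zone 46,767.82 → $46,768; West District 123,810.72 → $123,811; Summit Township 120,810.26 → $120,810; Hillcrest Borough 73,628.85 → $73,629; Riverside Ward 90,561.72 → $90,562; Thornfield Precinct 21,632.64 → $21,633.
Rounding difference −$1 on remainder applied to West District.
Totals: Ashcroft Zone $37,428 + $46,768 = $84,196; West District $37,428 + $123,810 = $161,238; Summit Township $37,428 + $120,810 = $158,238; Hillcrest Borough $37,428 + $73,629 = $111,057; Riverside Ward $37,428 + $90,562 = $127,990; Thornfield Precinct $37,428 + $21,633 = $59,061.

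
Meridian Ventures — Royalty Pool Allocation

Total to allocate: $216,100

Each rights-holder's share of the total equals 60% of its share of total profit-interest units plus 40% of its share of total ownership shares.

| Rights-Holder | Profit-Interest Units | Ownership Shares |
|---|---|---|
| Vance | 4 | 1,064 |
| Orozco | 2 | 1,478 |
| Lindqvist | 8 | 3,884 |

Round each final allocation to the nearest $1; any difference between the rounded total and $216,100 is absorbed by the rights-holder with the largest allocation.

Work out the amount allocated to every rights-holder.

Profit-interest units total 14; ownership shares total 6,426.
Composite weights (60% profit-interest units + 40% ownership shares): Vance 0.2377; Orozco 0.1777; Lindqvist 0.5846.
Raw shares: Vance 51,358.22; Orozco 38,404.33; Lindqvist 126,337.45.
After rounding ($1): Vance $51,358; Orozco $38,404; Lindqvist $126,337. Sum = $216,099.
Difference $216,100 − $216,099 = +$1 applied to largest allocation (Lindqvist): Lindqvist becomes $126,338.

Vance: $51,358 · Orozco: $38,404 · Lindqvist: $126,338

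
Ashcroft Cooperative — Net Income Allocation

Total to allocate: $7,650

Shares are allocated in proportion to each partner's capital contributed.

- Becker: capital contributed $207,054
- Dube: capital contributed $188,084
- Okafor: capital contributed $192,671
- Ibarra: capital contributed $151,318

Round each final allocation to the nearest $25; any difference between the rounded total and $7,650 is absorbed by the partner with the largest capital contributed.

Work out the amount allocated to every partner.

Becker: $2,125 · Dube: $1,950 · Okafor: $2,000 · Ibarra: $1,575

Capital contributed total: 739,127.
Unrounded shares: Becker 207,054/739,127 × $7,650 = 2,143.02; Dube 188,084/739,127 × $7,650 = 1,946.68; Okafor 192,671/739,127 × $7,650 = 1,994.15; Ibarra 151,318/739,127 × $7,650 = 1,566.15.
At nearest $25: Becker $2,150; Dube $1,950; Okafor $2,000; Ibarra $1,575. Sum = $7,675.
Difference $7,650 − $7,675 = −$25 applied to largest capital contributed (Becker): Becker becomes $2,125.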